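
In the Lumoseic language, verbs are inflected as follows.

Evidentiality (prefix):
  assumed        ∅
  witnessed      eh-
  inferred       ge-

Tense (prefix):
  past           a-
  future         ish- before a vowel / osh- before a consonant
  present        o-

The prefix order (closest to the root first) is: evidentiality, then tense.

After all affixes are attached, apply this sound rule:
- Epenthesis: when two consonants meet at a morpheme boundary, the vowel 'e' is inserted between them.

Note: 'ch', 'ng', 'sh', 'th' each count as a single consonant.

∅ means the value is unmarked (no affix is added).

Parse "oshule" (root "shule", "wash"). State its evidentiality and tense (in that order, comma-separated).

assumed, present

Segment: o-shule.
evidentiality: ∅ → assumed.
tense: o- → present.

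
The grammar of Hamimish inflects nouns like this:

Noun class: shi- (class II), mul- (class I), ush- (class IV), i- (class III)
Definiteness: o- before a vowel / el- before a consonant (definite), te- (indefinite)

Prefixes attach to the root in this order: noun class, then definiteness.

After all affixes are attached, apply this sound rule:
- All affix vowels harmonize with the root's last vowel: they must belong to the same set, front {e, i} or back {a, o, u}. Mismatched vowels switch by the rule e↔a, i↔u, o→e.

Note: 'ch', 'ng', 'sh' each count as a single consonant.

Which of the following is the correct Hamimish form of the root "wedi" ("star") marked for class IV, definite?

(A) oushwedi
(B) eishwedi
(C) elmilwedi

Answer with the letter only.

B

Attach noun class class IV ush- → ushwedi.
Attach definiteness definite o- (before vowel 'u') → oushwedi.
Apply vowel harmony: oushwedi → eishwedi.
So the correct form is eishwedi, option (B).
(C) elmilwedi is wrong: it uses class I instead of class IV for noun class.
(A) oushwedi is wrong: it fails to apply the sound rule(s).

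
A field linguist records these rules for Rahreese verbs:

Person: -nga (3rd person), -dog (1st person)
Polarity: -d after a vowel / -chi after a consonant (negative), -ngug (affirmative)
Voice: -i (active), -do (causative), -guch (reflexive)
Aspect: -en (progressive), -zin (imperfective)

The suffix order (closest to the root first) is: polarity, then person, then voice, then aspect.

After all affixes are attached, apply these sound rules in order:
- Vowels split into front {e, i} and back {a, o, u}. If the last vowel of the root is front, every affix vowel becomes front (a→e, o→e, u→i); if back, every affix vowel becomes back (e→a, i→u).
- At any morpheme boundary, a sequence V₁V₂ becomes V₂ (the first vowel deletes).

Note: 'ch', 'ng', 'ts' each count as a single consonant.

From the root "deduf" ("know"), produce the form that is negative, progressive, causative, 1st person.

dedufchudogdan

Attach polarity negative -chi (after consonant 'f') → dedufchi.
Attach person 1st person -dog → dedufchidog.
Attach voice causative -do → dedufchidogdo.
Attach aspect progressive -en → dedufchidogdoen.
Apply vowel harmony: dedufchidogdoen → dedufchudogdoan.
Apply vowel deletion: dedufchudogdoan → dedufchudogdan.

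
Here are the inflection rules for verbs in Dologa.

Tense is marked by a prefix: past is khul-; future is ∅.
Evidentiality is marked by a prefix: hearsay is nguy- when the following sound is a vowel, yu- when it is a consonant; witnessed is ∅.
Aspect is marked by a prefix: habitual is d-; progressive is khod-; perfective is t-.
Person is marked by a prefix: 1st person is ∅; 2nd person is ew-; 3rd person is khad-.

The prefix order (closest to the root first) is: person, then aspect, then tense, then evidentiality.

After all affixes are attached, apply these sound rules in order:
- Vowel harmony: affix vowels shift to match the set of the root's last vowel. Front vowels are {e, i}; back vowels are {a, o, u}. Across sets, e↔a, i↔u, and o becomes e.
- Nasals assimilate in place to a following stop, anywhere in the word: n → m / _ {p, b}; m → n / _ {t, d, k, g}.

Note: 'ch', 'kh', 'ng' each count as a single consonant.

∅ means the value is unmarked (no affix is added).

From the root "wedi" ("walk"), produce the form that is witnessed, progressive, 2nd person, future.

khedewwedi

Attach person 2nd person ew- → ewwedi.
Attach aspect progressive khod- → khodewwedi.
tense = future: zero marking, form stays khodewwedi.
evidentiality = witnessed: zero marking, form stays khodewwedi.
Apply vowel harmony: khodewwedi → khedewwedi.
Nasal assimilation: no change.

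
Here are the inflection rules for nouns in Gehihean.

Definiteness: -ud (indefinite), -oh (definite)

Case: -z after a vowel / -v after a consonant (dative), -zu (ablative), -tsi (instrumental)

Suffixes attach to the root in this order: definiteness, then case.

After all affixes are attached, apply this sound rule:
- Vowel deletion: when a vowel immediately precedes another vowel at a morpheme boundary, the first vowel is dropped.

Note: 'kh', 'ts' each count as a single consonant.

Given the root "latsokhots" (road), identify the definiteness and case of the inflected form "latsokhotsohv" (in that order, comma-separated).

definite, dative

Segment: latsokhots-oh-v.
definiteness: -oh → definite.
case: -z/v → dative.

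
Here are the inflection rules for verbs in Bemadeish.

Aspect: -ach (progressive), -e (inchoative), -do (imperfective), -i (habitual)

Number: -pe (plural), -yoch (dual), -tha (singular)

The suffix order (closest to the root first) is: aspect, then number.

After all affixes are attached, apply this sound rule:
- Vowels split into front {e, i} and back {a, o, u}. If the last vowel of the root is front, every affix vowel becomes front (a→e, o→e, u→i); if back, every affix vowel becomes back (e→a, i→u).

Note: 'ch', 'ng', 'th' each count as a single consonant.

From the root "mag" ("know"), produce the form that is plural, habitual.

magupa

Attach aspect habitual -i → magi.
Attach number plural -pe → magipe.
Apply vowel harmony: magipe → magupa.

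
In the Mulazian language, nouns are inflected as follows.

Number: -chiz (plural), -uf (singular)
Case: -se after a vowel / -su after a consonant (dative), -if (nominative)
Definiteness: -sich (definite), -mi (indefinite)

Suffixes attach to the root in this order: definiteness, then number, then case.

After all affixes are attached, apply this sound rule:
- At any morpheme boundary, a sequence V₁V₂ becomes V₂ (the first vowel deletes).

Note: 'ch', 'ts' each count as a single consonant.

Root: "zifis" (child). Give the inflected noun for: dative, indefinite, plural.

zifismichizsu

Attach definiteness indefinite -mi → zifismi.
Attach number plural -chiz → zifismichiz.
Attach case dative -su (after consonant 'z') → zifismichizsu.
Vowel deletion: no change.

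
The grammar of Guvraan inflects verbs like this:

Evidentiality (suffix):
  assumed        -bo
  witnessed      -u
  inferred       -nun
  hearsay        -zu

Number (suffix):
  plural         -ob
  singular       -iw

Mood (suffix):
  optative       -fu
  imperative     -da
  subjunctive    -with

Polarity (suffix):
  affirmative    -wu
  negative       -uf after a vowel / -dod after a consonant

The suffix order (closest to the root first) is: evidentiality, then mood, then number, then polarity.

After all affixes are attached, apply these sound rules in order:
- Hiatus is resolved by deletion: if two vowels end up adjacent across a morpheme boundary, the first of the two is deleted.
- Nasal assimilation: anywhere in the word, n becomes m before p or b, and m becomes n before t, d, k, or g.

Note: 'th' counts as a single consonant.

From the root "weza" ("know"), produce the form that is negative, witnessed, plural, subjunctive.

Attach evidentiality witnessed -u → wezau.
Attach mood subjunctive -with → wezauwith.
Attach number plural -ob → wezauwithob.
Attach polarity negative -dod (after consonant 'b') → wezauwithobdod.
Apply vowel deletion: wezauwithobdod → wezuwithobdod.
Nasal assimilation: no change.

wezuwithobdod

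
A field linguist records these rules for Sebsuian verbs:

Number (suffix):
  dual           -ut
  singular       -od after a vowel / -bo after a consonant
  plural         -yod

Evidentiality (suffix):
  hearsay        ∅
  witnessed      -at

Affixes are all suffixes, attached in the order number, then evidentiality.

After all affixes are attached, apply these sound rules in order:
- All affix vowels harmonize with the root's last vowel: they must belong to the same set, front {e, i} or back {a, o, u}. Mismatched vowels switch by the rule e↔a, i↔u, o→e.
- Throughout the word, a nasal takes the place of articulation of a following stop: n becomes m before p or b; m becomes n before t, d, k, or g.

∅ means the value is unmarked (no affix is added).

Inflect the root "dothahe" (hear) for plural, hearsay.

Attach number plural -yod → dothaheyod.
evidentiality = hearsay: zero marking, form stays dothaheyod.
Apply vowel harmony: dothaheyod → dothaheyed.
Nasal assimilation: no change.

dothaheyed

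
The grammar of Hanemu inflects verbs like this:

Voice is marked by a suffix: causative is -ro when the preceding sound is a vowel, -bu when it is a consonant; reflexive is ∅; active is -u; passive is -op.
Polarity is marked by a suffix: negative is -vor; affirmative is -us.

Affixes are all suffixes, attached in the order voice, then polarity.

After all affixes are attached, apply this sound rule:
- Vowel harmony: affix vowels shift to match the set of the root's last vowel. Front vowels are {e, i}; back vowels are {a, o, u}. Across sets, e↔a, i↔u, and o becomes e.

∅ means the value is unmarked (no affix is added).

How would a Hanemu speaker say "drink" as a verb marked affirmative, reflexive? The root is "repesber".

repesberis

voice = reflexive: zero marking, form stays repesber.
Attach polarity affirmative -us → repesberus.
Apply vowel harmony: repesberus → repesberis.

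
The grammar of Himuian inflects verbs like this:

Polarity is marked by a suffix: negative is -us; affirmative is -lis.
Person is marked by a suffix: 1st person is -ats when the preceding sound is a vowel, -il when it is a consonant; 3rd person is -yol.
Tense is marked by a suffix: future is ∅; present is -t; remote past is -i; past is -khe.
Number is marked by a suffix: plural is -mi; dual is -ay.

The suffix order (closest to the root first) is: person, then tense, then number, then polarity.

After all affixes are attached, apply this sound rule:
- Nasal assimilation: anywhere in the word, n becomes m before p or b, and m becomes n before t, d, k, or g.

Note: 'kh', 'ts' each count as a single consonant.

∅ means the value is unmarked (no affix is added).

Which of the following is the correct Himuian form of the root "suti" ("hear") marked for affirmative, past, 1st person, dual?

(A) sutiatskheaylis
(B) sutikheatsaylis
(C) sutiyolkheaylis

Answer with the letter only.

Attach person 1st person -ats (after vowel 'i') → sutiats.
Attach tense past -khe → sutiatskhe.
Attach number dual -ay → sutiatskheay.
Attach polarity affirmative -lis → sutiatskheaylis.
Nasal assimilation: no change.
So the correct form is sutiatskheaylis, option (A).
(C) sutiyolkheaylis is wrong: it uses 3rd person instead of 1st person for person.
(B) sutikheatsaylis is wrong: it has the affixes in the wrong order.

A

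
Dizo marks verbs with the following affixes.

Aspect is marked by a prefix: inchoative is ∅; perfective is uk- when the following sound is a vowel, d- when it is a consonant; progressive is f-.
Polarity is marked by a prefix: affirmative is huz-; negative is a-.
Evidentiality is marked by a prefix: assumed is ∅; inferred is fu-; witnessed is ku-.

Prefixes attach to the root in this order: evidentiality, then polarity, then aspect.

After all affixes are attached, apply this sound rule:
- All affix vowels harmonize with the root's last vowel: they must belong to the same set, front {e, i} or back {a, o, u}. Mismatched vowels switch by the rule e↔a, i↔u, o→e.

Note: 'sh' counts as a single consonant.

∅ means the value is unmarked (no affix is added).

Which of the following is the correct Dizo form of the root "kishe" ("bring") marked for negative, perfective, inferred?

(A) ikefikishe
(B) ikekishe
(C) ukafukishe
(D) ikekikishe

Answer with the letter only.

A

Attach evidentiality inferred fu- → fukishe.
Attach polarity negative a- → afukishe.
Attach aspect perfective uk- (before vowel 'a') → ukafukishe.
Apply vowel harmony: ukafukishe → ikefikishe.
So the correct form is ikefikishe, option (A).
(B) ikekishe is wrong: it uses assumed instead of inferred for evidentiality.
(D) ikekikishe is wrong: it uses witnessed instead of inferred for evidentiality.
(C) ukafukishe is wrong: it fails to apply the sound rule(s).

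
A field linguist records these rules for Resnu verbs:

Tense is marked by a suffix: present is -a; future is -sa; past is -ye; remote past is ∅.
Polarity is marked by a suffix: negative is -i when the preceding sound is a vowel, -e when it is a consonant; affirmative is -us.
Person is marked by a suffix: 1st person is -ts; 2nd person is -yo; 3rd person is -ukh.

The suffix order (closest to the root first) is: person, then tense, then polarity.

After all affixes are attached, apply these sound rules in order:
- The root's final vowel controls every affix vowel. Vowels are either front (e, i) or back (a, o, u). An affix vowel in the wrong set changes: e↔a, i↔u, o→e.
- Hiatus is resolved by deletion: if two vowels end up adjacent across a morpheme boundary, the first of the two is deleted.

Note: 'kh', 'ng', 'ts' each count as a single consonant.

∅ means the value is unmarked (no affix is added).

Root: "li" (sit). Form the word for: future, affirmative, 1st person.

litssis

Attach person 1st person -ts → lits.
Attach tense future -sa → litssa.
Attach polarity affirmative -us → litssaus.
Apply vowel harmony: litssaus → litsseis.
Apply vowel deletion: litsseis → litssis.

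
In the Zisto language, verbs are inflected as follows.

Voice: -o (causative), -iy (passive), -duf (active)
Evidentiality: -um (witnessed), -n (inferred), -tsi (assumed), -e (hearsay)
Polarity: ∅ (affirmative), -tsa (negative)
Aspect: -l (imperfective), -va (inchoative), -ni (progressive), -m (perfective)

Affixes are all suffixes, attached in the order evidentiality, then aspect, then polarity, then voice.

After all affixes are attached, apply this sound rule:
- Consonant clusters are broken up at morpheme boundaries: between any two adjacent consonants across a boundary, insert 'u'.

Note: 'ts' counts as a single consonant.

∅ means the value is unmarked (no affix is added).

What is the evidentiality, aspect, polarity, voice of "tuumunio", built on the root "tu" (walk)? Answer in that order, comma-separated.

Segment: tu-um-ni-o.
evidentiality: -um → witnessed.
aspect: -ni → progressive.
polarity: ∅ → affirmative.
voice: -o → causative.

witnessed, progressive, affirmative, causative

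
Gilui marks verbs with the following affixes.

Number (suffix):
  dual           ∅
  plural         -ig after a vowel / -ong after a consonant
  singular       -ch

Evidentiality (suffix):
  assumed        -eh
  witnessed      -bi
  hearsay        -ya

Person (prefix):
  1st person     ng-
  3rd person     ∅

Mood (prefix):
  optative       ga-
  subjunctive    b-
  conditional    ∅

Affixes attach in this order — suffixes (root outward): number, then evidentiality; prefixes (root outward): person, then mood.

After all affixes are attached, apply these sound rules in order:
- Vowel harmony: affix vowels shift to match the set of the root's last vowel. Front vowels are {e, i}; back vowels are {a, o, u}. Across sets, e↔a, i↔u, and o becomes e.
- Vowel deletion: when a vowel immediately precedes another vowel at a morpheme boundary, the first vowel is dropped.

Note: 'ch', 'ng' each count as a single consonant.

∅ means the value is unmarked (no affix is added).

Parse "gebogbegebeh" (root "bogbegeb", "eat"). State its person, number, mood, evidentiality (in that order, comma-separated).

3rd person, dual, optative, assumed

Segment: ga-bogbegeb-eh.
person: ∅ → 3rd person.
number: ∅ → dual.
mood: ga- → optative.
evidentiality: -eh → assumed.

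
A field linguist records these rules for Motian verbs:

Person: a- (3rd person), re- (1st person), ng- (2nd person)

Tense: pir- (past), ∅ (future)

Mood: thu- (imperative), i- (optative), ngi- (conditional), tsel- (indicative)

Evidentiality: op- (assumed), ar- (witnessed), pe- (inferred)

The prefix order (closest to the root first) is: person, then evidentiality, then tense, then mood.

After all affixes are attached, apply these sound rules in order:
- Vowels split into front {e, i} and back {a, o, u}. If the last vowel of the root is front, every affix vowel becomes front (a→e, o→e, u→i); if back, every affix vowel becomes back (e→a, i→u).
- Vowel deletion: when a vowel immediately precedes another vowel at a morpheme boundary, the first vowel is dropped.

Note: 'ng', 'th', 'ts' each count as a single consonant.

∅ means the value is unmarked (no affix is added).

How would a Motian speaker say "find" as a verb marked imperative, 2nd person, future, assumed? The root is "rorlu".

Attach person 2nd person ng- → ngrorlu.
Attach evidentiality assumed op- → opngrorlu.
tense = future: zero marking, form stays opngrorlu.
Attach mood imperative thu- → thuopngrorlu.
Vowel harmony: no change.
Apply vowel deletion: thuopngrorlu → thopngrorlu.

thopngrorlu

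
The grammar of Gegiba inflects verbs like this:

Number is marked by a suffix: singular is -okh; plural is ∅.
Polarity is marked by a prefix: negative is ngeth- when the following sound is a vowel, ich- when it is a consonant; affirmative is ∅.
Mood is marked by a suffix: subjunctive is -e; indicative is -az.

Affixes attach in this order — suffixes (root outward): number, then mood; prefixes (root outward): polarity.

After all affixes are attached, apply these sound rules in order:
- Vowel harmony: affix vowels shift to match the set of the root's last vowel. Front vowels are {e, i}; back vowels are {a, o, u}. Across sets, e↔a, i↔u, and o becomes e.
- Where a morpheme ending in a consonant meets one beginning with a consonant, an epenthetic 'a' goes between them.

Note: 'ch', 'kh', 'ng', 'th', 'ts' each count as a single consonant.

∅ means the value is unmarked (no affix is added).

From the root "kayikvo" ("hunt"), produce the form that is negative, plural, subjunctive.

uchakayikvoa

number = plural: zero marking, form stays kayikvo.
Attach polarity negative ich- (before consonant 'k') → ichkayikvo.
Attach mood subjunctive -e → ichkayikvoe.
Apply vowel harmony: ichkayikvoe → uchkayikvoa.
Apply epenthesis: uchkayikvoa → uchakayikvoa.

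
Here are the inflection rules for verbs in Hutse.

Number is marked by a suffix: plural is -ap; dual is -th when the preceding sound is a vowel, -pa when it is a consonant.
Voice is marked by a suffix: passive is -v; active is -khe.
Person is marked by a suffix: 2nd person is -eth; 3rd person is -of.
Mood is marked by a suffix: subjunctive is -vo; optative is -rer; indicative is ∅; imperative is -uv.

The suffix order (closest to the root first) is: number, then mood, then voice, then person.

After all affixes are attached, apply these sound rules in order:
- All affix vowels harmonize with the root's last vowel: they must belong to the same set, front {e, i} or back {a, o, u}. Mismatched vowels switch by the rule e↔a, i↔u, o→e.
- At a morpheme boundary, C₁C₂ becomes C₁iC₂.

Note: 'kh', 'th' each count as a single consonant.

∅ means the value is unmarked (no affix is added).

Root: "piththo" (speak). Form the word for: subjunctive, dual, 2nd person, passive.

Attach number dual -th (after vowel 'o') → piththoth.
Attach mood subjunctive -vo → piththothvo.
Attach voice passive -v → piththothvov.
Attach person 2nd person -eth → piththothvoveth.
Apply vowel harmony: piththothvoveth → piththothvovath.
Apply epenthesis: piththothvovath → piththothivovath.

piththothivovath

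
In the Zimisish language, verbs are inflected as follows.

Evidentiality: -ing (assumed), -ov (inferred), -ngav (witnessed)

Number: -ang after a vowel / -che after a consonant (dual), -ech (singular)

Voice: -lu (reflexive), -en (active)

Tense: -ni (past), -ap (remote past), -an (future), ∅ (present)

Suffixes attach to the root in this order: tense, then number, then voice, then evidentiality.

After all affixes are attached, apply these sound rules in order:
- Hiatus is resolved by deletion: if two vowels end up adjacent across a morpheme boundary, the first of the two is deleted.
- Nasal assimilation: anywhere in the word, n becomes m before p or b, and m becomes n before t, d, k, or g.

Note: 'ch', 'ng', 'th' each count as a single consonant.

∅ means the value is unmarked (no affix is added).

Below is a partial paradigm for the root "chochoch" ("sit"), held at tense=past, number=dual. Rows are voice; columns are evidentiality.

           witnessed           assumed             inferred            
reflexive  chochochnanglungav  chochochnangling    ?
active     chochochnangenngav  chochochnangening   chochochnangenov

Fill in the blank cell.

Attach tense past -ni → chochochni.
Attach number dual -ang (after vowel 'i') → chochochniang.
Attach voice reflexive -lu → chochochnianglu.
Attach evidentiality inferred -ov → chochochniangluov.
Apply vowel deletion: chochochniangluov → chochochnanglov.
Nasal assimilation: no change.

chochochnanglov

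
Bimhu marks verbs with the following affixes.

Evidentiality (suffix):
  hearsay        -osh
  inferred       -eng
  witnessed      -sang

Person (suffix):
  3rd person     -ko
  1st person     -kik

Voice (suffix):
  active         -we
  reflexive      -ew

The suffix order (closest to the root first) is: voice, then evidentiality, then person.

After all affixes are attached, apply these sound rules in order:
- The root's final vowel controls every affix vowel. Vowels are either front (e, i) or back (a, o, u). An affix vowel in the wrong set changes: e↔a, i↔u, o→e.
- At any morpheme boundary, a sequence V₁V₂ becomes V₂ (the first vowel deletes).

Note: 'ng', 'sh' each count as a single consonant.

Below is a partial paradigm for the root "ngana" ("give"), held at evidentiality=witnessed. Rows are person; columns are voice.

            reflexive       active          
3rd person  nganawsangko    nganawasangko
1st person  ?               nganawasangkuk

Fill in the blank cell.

nganawsangkuk

Attach voice reflexive -ew → nganaew.
Attach evidentiality witnessed -sang → nganaewsang.
Attach person 1st person -kik → nganaewsangkik.
Apply vowel harmony: nganaewsangkik → nganaawsangkuk.
Apply vowel deletion: nganaawsangkuk → nganawsangkuk.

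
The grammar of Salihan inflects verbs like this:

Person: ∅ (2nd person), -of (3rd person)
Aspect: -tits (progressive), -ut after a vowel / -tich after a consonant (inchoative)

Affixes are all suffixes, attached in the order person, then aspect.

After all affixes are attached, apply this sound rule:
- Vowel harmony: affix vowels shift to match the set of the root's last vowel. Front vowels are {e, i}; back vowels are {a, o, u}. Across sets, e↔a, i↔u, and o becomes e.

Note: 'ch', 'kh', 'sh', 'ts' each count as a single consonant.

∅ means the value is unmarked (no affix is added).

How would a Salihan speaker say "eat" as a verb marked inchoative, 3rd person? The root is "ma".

maoftuch

Attach person 3rd person -of → maof.
Attach aspect inchoative -tich (after consonant 'f') → maoftich.
Apply vowel harmony: maoftich → maoftuch.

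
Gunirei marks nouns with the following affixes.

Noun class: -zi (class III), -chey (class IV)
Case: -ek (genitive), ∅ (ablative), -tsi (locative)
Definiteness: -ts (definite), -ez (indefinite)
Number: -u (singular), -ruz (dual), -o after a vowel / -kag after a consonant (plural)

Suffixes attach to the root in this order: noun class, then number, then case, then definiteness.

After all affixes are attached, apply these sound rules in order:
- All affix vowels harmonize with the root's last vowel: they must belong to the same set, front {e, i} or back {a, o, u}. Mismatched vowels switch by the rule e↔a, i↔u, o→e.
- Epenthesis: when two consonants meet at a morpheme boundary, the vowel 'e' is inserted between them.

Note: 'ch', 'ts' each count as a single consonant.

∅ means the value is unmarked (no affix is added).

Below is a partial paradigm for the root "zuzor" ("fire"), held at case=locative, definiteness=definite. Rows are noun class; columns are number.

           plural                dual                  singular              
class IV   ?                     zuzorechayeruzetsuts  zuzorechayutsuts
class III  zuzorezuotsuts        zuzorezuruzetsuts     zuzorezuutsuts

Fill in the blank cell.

zuzorechayekagetsuts

Attach noun class class IV -chey → zuzorchey.
Attach number plural -kag (after consonant 'y') → zuzorcheykag.
Attach case locative -tsi → zuzorcheykagtsi.
Attach definiteness definite -ts → zuzorcheykagtsits.
Apply vowel harmony: zuzorcheykagtsits → zuzorchaykagtsuts.
Apply epenthesis: zuzorchaykagtsuts → zuzorechayekagetsuts.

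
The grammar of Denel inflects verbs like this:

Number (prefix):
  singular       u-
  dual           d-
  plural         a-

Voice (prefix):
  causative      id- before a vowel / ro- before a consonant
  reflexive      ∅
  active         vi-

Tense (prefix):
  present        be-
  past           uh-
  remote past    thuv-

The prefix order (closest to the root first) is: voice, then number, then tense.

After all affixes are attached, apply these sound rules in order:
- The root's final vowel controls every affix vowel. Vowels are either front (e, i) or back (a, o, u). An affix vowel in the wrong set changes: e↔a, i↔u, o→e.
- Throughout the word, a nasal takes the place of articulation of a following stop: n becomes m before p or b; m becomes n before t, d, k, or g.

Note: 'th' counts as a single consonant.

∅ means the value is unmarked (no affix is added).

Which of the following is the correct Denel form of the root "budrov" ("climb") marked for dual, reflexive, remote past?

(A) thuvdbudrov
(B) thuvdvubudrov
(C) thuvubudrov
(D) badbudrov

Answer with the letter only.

voice = reflexive: zero marking, form stays budrov.
Attach number dual d- → dbudrov.
Attach tense remote past thuv- → thuvdbudrov.
Vowel harmony: no change.
Nasal assimilation: no change.
So the correct form is thuvdbudrov, option (A).
(C) thuvubudrov is wrong: it uses singular instead of dual for number.
(B) thuvdvubudrov is wrong: it uses active instead of reflexive for voice.
(D) badbudrov is wrong: it uses present instead of remote past for tense.

A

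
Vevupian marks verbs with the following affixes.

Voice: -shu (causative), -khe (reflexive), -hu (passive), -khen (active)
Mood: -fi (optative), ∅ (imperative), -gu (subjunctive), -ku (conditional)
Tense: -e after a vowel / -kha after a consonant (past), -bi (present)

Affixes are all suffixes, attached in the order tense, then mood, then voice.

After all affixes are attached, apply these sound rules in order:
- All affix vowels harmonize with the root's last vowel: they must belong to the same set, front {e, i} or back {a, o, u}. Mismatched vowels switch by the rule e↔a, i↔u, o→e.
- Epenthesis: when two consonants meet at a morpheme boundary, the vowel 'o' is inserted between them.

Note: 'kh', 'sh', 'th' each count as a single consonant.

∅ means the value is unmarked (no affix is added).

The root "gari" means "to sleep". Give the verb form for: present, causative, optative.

garibifishi

Attach tense present -bi → garibi.
Attach mood optative -fi → garibifi.
Attach voice causative -shu → garibifishu.
Apply vowel harmony: garibifishu → garibifishi.
Epenthesis: no change.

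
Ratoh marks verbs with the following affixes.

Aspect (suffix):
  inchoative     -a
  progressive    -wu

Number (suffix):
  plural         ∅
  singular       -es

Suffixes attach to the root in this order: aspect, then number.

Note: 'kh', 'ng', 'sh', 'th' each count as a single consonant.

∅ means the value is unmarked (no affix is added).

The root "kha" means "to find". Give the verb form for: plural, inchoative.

Attach aspect inchoative -a → khaa.
number = plural: zero marking, form stays khaa.

khaa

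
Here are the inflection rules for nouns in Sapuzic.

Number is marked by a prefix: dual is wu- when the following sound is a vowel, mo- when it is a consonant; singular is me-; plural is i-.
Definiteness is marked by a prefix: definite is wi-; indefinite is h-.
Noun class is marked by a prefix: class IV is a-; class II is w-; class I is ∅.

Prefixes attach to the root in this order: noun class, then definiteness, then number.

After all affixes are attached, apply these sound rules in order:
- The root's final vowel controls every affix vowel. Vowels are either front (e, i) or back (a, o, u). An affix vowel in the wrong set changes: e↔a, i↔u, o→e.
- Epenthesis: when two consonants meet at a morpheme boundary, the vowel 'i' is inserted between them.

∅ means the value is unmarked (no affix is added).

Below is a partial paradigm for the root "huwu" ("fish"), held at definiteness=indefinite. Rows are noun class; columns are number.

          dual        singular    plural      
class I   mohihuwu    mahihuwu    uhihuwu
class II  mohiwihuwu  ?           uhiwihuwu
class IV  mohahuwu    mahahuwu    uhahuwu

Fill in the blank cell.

Attach noun class class II w- → whuwu.
Attach definiteness indefinite h- → hwhuwu.
Attach number singular me- → mehwhuwu.
Apply vowel harmony: mehwhuwu → mahwhuwu.
Apply epenthesis: mahwhuwu → mahiwihuwu.

mahiwihuwu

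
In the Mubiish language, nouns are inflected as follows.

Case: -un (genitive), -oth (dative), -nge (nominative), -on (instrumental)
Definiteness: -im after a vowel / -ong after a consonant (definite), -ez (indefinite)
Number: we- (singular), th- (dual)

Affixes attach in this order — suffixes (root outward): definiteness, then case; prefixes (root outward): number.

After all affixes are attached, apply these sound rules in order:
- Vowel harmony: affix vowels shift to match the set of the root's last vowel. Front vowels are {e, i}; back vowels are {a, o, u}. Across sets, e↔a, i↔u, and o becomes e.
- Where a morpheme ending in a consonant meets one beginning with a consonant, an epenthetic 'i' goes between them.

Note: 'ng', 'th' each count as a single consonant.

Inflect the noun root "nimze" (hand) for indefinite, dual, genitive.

Attach number dual th- → thnimze.
Attach definiteness indefinite -ez → thnimzeez.
Attach case genitive -un → thnimzeezun.
Apply vowel harmony: thnimzeezun → thnimzeezin.
Apply epenthesis: thnimzeezin → thinimzeezin.

thinimzeezin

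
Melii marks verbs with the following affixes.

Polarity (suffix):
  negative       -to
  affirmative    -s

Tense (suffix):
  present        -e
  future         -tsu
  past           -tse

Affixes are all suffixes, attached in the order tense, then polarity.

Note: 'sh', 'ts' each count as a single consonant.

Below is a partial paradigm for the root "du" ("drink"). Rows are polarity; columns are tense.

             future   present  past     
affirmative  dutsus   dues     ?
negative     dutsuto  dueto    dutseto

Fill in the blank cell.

dutses

Attach tense past -tse → dutse.
Attach polarity affirmative -s → dutses.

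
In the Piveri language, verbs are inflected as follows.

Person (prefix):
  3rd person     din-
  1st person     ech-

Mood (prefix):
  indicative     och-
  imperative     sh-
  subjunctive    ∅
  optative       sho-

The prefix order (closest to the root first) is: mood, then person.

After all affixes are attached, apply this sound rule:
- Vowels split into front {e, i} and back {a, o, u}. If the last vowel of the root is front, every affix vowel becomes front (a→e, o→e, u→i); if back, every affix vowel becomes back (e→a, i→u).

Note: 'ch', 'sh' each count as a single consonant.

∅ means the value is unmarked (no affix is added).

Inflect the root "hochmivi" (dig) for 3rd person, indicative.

dinechhochmivi

Attach mood indicative och- → ochhochmivi.
Attach person 3rd person din- → dinochhochmivi.
Apply vowel harmony: dinochhochmivi → dinechhochmivi.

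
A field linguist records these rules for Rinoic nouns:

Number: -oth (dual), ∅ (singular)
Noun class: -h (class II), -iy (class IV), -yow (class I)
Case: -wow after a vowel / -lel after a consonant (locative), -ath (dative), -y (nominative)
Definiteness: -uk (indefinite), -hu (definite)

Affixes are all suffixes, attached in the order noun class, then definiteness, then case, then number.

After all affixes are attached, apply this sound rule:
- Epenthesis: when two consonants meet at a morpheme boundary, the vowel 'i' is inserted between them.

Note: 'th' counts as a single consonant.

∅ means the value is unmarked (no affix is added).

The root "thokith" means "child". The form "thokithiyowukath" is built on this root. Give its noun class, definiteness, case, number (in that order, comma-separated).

class I, indefinite, dative, singular

Segment: thokith-yow-uk-ath.
noun class: -yow → class I.
definiteness: -uk → indefinite.
case: -ath → dative.
number: ∅ → singular.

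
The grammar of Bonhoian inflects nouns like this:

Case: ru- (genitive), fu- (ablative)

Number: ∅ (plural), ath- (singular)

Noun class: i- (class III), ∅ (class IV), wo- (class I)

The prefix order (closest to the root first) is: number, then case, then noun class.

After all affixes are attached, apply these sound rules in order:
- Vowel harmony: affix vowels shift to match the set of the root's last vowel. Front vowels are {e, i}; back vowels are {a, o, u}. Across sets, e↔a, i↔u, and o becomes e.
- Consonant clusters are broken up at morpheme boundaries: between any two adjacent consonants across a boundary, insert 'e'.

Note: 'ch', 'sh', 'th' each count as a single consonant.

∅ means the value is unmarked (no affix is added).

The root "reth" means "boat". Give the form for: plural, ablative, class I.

number = plural: zero marking, form stays reth.
Attach case ablative fu- → fureth.
Attach noun class class I wo- → wofureth.
Apply vowel harmony: wofureth → wefireth.
Epenthesis: no change.

wefireth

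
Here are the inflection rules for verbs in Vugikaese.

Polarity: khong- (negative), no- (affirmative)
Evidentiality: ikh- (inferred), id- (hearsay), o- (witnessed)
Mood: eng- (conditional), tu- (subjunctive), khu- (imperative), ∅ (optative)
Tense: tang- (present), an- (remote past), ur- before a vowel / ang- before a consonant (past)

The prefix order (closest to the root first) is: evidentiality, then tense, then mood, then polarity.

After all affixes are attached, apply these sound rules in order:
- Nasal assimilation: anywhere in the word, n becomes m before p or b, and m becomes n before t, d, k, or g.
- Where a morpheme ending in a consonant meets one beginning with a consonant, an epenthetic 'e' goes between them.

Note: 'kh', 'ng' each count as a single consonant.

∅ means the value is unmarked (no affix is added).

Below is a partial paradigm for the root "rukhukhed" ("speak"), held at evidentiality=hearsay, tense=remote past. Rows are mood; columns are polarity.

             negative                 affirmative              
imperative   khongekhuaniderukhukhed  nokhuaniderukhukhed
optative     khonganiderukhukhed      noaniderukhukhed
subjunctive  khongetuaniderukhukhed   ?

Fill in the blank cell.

Attach evidentiality hearsay id- → idrukhukhed.
Attach tense remote past an- → anidrukhukhed.
Attach mood subjunctive tu- → tuanidrukhukhed.
Attach polarity affirmative no- → notuanidrukhukhed.
Nasal assimilation: no change.
Apply epenthesis: notuanidrukhukhed → notuaniderukhukhed.

notuaniderukhukhed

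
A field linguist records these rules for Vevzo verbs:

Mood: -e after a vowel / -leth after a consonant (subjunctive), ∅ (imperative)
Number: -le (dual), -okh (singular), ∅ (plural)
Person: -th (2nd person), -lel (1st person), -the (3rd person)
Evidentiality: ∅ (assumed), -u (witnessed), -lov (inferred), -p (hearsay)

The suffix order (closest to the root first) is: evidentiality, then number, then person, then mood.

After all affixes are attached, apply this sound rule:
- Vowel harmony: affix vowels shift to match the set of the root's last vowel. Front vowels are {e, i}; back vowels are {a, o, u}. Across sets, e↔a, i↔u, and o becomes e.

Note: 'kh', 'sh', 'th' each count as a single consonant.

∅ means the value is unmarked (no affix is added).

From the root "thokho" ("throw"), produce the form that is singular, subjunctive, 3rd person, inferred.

thokholovokhthaa

Attach evidentiality inferred -lov → thokholov.
Attach number singular -okh → thokholovokh.
Attach person 3rd person -the → thokholovokhthe.
Attach mood subjunctive -e (after vowel 'e') → thokholovokhthee.
Apply vowel harmony: thokholovokhthee → thokholovokhthaa.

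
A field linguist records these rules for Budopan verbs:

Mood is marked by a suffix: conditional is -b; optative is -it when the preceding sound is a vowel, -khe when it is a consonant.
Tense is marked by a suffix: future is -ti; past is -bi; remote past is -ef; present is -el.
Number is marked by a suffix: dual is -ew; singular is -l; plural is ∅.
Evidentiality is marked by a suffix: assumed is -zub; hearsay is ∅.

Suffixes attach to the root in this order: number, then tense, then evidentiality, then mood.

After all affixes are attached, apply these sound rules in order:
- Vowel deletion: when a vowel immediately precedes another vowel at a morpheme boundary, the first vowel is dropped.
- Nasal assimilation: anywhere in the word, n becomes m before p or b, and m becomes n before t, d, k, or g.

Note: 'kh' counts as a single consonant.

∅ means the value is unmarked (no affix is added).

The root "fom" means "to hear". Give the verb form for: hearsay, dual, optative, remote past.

fomewefkhe

Attach number dual -ew → fomew.
Attach tense remote past -ef → fomewef.
evidentiality = hearsay: zero marking, form stays fomewef.
Attach mood optative -khe (after consonant 'f') → fomewefkhe.
Vowel deletion: no change.
Nasal assimilation: no change.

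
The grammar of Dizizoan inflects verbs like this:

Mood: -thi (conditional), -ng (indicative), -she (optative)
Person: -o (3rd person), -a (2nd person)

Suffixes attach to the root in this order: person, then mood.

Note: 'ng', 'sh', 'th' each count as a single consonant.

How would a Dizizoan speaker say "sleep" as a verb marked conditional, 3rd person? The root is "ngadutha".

ngaduthaothi

Attach person 3rd person -o → ngaduthao.
Attach mood conditional -thi → ngaduthaothi.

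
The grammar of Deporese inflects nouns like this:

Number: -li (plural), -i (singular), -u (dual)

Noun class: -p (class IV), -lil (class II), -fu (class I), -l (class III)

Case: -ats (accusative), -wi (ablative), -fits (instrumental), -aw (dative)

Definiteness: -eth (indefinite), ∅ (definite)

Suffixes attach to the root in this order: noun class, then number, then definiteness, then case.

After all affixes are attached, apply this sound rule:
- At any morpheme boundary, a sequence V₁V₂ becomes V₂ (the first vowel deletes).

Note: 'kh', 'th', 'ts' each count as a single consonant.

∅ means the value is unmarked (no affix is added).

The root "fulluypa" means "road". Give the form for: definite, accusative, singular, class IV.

Attach noun class class IV -p → fulluypap.
Attach number singular -i → fulluypapi.
definiteness = definite: zero marking, form stays fulluypapi.
Attach case accusative -ats → fulluypapiats.
Apply vowel deletion: fulluypapiats → fulluypapats.

fulluypapats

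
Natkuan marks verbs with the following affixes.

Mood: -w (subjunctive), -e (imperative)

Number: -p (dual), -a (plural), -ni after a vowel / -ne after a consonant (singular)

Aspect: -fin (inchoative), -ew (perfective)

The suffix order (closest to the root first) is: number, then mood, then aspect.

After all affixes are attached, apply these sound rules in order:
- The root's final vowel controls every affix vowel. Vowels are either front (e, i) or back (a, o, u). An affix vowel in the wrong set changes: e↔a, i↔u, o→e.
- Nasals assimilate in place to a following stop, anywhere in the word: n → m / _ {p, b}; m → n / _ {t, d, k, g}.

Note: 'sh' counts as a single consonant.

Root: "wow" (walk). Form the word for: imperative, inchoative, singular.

Attach number singular -ne (after consonant 'w') → wowne.
Attach mood imperative -e → wownee.
Attach aspect inchoative -fin → wowneefin.
Apply vowel harmony: wowneefin → wownaafun.
Nasal assimilation: no change.

wownaafun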